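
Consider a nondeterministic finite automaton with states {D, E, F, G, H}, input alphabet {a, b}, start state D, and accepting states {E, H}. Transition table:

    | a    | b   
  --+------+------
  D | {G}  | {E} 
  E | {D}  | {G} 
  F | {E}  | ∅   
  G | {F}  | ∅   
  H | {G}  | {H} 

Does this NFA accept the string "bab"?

Yes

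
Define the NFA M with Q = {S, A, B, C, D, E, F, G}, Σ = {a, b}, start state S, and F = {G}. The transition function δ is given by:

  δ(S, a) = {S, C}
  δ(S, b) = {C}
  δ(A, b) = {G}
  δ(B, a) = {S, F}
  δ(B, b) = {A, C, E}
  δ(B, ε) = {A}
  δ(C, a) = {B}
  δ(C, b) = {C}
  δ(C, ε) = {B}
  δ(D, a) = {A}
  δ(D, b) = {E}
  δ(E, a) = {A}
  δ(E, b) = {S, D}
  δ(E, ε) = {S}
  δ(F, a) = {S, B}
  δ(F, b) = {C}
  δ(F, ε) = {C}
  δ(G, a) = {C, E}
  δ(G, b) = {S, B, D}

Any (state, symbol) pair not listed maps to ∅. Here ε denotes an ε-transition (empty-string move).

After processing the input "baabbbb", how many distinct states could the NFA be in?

Start in {S}.
Read 'b': {S} → {A, B, C}.
Read 'a': {A, B, C} → {S, A, B, C, F}.
Read 'a': {S, A, B, C, F} → {S, A, B, C, F}.
Read 'b': {S, A, B, C, F} → {S, A, B, C, E, G}.
Read 'b': {S, A, B, C, E, G} → {S, A, B, C, D, E, G}.
Read 'b': {S, A, B, C, D, E, G} → {S, A, B, C, D, E, G}.
Read 'b': {S, A, B, C, D, E, G} → {S, A, B, C, D, E, G}.
That set has 7 states.

7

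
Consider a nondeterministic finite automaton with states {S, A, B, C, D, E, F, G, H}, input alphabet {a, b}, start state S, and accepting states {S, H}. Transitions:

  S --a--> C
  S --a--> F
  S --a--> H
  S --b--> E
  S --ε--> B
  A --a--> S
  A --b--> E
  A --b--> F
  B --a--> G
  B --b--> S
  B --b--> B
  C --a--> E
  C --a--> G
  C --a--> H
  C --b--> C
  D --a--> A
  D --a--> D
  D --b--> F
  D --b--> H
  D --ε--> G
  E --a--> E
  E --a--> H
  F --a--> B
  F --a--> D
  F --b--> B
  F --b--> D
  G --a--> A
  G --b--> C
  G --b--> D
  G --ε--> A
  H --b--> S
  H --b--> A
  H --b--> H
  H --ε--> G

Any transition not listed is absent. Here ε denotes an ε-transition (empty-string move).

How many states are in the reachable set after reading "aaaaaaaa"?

9

Start: ε-closure({S}) = {S, B}.
Read 'a': S→{C, F, H}, B→{G}; union {C, F, G, H}; ε-closure = {A, C, F, G, H}.
Read 'a': A→{S}, C→{E, G, H}, F→{B, D}, G→{A}, H→∅; now {S, A, B, D, E, G, H}.
Read 'a': S→{C, F, H}, A→{S}, B→{G}, D→{A, D}, E→{E, H}, G→{A}, H→∅; union {S, A, C, D, E, F, G, H}; ε-closure = {S, A, B, C, D, E, F, G, H}.
Read 'a': S→{C, F, H}, A→{S}, B→{G}, C→{E, G, H}, D→{A, D}, E→{E, H}, F→{B, D}, G→{A}, H→∅; now {S, A, B, C, D, E, F, G, H}.
Read 'a': S→{C, F, H}, A→{S}, B→{G}, C→{E, G, H}, D→{A, D}, E→{E, H}, F→{B, D}, G→{A}, H→∅; now {S, A, B, C, D, E, F, G, H}.
Read 'a': S→{C, F, H}, A→{S}, B→{G}, C→{E, G, H}, D→{A, D}, E→{E, H}, F→{B, D}, G→{A}, H→∅; now {S, A, B, C, D, E, F, G, H}.
Read 'a': S→{C, F, H}, A→{S}, B→{G}, C→{E, G, H}, D→{A, D}, E→{E, H}, F→{B, D}, G→{A}, H→∅; now {S, A, B, C, D, E, F, G, H}.
Read 'a': S→{C, F, H}, A→{S}, B→{G}, C→{E, G, H}, D→{A, D}, E→{E, H}, F→{B, D}, G→{A}, H→∅; now {S, A, B, C, D, E, F, G, H}.
That set has 9 states.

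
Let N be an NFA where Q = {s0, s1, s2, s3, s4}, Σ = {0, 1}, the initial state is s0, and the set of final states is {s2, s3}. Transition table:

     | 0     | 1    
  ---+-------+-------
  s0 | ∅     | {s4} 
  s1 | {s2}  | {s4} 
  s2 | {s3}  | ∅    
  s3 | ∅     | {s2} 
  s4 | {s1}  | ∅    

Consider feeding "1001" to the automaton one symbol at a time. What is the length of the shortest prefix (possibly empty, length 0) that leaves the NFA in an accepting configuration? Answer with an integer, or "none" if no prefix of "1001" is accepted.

3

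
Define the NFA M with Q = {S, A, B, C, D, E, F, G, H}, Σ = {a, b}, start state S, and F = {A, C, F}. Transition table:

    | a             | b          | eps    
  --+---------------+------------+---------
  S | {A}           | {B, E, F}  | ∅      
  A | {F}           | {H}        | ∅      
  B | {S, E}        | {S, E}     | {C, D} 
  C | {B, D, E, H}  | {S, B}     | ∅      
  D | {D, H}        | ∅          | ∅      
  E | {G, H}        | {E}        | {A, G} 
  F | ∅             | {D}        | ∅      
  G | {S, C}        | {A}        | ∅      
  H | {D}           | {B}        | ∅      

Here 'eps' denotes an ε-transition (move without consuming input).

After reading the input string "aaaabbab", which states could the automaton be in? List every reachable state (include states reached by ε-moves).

Start in {S}.
Read 'a': {S} → {A}.
Read 'a': {A} → {F}.
Read 'a': {F} → ∅.
The set is empty and remains empty for the remaining 5 symbols.

∅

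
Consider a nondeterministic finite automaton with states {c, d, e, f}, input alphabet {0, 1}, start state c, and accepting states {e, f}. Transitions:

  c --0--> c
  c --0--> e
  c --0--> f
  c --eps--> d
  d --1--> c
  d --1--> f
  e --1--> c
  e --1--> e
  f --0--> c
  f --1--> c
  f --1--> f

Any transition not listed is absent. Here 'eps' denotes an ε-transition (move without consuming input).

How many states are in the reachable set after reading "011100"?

Start: ε-closure({c}) = {c, d}.
Read '0': c→{c, e, f}, d→∅; union {c, e, f}; ε-closure = {c, d, e, f}.
Read '1': c→∅, d→{c, f}, e→{c, e}, f→{c, f}; union {c, e, f}; ε-closure = {c, d, e, f}.
Read '1': c→∅, d→{c, f}, e→{c, e}, f→{c, f}; union {c, e, f}; ε-closure = {c, d, e, f}.
Read '1': c→∅, d→{c, f}, e→{c, e}, f→{c, f}; union {c, e, f}; ε-closure = {c, d, e, f}.
Read '0': c→{c, e, f}, d→∅, e→∅, f→{c}; union {c, e, f}; ε-closure = {c, d, e, f}.
Read '0': c→{c, e, f}, d→∅, e→∅, f→{c}; union {c, e, f}; ε-closure = {c, d, e, f}.
That set has 4 states.

4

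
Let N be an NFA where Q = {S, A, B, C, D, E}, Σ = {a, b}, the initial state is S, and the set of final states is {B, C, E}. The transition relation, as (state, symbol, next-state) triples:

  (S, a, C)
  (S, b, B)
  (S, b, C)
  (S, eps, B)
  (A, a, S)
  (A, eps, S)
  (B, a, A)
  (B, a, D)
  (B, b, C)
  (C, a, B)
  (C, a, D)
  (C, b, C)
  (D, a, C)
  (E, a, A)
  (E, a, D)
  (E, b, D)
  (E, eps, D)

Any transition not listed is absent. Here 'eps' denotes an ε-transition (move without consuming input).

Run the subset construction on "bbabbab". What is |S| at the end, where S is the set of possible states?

1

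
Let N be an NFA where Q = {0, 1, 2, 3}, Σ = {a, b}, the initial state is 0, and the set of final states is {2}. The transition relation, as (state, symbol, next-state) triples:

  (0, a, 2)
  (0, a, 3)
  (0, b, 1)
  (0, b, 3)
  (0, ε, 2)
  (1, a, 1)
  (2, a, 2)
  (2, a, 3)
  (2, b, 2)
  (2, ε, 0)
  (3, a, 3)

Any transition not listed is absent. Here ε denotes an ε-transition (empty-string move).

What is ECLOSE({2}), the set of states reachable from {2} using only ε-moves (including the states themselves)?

{0, 2}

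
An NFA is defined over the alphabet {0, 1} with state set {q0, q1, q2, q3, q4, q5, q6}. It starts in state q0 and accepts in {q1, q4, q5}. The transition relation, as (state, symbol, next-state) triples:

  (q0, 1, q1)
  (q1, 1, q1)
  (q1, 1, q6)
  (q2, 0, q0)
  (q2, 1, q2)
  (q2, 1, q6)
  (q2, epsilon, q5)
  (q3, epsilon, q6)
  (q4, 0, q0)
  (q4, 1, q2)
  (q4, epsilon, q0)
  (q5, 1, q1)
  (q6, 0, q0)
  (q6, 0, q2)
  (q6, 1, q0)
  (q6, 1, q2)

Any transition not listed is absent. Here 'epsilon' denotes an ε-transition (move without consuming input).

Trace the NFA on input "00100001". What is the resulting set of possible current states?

Start in {q0}.
Read '0': {q0} → ∅.
The set is empty and remains empty for the remaining 7 symbols.

∅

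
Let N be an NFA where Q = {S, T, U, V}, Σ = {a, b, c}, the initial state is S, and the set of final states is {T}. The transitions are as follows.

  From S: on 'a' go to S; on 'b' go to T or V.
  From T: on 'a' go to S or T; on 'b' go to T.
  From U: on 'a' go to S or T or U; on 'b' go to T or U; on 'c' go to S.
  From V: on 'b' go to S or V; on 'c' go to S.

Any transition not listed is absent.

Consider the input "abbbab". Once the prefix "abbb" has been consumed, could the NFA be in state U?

Start in {S}.
Read 'a': S→{S}; now {S}.
Read 'b': S→{T, V}; now {T, V}.
Read 'b': T→{T}, V→{S, V}; now {S, T, V}.
Read 'b': S→{T, V}, T→{T}, V→{S, V}; now {S, T, V}.
State U is not in {S, T, V}.

No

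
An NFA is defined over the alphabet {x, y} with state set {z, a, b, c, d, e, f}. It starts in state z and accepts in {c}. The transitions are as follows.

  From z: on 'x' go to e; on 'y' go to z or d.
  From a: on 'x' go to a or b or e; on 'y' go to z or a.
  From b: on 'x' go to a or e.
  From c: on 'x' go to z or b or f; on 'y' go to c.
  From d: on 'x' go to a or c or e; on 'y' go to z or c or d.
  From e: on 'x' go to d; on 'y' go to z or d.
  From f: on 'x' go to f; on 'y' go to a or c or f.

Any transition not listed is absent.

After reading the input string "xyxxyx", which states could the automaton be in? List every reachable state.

{z, a, b, c, e, f}

Start in {z}.
Read 'x': z→{e}; now {e}.
Read 'y': e→{z, d}; now {z, d}.
Read 'x': z→{e}, d→{a, c, e}; now {a, c, e}.
Read 'x': a→{a, b, e}, c→{z, b, f}, e→{d}; now {z, a, b, d, e, f}.
Read 'y': z→{z, d}, a→{z, a}, b→∅, d→{z, c, d}, e→{z, d}, f→{a, c, f}; now {z, a, c, d, f}.
Read 'x': z→{e}, a→{a, b, e}, c→{z, b, f}, d→{a, c, e}, f→{f}; now {z, a, b, c, e, f}.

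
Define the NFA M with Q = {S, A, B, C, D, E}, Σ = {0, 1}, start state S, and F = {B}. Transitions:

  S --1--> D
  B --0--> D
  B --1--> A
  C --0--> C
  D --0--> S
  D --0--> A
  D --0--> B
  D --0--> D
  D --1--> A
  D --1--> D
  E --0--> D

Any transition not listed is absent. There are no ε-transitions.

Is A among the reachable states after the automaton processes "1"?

Start in {S}.
Read '1': {S} → {D}.
State A is not in {D}.

No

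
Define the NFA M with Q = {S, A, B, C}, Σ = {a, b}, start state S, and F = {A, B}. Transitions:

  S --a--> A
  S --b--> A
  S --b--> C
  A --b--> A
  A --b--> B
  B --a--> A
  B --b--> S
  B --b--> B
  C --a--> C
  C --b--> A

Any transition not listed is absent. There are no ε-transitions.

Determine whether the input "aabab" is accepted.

No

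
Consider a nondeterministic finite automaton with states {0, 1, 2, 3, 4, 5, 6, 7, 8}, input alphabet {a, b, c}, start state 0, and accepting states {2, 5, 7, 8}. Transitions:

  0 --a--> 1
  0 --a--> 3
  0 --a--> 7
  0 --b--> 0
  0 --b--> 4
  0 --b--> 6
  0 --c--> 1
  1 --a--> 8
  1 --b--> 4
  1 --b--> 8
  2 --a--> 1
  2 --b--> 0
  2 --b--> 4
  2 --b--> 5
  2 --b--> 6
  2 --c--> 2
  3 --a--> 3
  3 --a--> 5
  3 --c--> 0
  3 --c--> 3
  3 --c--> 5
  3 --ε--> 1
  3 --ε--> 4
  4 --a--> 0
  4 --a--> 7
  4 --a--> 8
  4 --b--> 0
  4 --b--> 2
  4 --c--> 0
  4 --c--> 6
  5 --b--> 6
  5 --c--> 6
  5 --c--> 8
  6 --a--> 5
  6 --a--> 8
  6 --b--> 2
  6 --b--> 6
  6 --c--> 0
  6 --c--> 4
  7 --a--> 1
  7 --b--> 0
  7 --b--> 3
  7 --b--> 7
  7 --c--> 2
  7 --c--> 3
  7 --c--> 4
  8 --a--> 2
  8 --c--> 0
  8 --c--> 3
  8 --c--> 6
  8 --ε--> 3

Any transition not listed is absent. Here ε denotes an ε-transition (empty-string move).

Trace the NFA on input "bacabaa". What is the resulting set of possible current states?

{0, 1, 2, 3, 4, 5, 7, 8}

Start in {0}.
Read 'b': {0} → {0, 4, 6}.
Read 'a': {0, 4, 6} → {0, 1, 3, 4, 5, 7, 8}.
Read 'c': {0, 1, 3, 4, 5, 7, 8} → {0, 1, 2, 3, 4, 5, 6, 8}.
Read 'a': {0, 1, 2, 3, 4, 5, 6, 8} → {0, 1, 2, 3, 4, 5, 7, 8}.
Read 'b': {0, 1, 2, 3, 4, 5, 7, 8} → {0, 1, 2, 3, 4, 5, 6, 7, 8}.
Read 'a': {0, 1, 2, 3, 4, 5, 6, 7, 8} → {0, 1, 2, 3, 4, 5, 7, 8}.
Read 'a': {0, 1, 2, 3, 4, 5, 7, 8} → {0, 1, 2, 3, 4, 5, 7, 8}.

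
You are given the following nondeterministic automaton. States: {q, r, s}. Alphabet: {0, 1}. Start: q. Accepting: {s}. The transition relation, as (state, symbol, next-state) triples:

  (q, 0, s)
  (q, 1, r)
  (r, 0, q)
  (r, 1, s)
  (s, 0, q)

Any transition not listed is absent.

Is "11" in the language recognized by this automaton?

Yes

Start in {q}.
Read '1': q→{r}; now {r}.
Read '1': r→{s}; now {s}.
The final set {s} contains the accepting state s.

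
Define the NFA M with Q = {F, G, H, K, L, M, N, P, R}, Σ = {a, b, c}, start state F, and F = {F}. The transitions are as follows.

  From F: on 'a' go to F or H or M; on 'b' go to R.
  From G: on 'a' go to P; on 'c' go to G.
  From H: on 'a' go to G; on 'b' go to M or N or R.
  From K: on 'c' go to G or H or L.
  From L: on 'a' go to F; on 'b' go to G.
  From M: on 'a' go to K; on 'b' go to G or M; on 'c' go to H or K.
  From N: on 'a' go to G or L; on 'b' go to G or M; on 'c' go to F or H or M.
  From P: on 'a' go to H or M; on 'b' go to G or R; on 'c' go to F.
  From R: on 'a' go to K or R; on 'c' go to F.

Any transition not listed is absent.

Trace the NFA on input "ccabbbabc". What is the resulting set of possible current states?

Start in {F}.
Read 'c': {F} → ∅.
The set is empty and remains empty for the remaining 8 symbols.

∅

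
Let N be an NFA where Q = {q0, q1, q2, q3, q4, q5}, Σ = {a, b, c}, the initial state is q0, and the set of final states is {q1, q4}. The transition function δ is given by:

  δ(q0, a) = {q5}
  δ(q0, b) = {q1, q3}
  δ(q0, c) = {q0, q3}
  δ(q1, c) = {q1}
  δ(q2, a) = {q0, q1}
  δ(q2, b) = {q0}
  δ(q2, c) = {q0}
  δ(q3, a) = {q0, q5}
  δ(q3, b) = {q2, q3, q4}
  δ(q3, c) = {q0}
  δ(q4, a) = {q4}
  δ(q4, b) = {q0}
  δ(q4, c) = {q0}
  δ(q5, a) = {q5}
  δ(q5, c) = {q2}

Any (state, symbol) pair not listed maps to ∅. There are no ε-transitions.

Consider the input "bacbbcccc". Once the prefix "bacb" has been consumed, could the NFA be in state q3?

Start in {q0}.
Read 'b': q0→{q1, q3}; now {q1, q3}.
Read 'a': q1→∅, q3→{q0, q5}; now {q0, q5}.
Read 'c': q0→{q0, q3}, q5→{q2}; now {q0, q2, q3}.
Read 'b': q0→{q1, q3}, q2→{q0}, q3→{q2, q3, q4}; now {q0, q1, q2, q3, q4}.
State q3 is in {q0, q1, q2, q3, q4}.

Yes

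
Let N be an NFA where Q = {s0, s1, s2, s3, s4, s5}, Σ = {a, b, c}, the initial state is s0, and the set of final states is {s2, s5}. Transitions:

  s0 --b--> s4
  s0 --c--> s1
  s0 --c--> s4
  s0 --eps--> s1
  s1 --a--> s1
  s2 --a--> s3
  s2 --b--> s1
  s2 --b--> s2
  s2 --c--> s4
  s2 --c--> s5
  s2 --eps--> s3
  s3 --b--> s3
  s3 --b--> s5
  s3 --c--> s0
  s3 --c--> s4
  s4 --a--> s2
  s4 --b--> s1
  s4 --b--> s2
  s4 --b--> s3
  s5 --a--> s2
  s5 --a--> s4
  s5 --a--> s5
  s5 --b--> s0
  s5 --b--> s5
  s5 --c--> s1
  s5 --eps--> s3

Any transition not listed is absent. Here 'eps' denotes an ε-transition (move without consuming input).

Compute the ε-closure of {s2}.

{s2, s3}

Begin with {s2}.
ε-move s2 → s3; add s3.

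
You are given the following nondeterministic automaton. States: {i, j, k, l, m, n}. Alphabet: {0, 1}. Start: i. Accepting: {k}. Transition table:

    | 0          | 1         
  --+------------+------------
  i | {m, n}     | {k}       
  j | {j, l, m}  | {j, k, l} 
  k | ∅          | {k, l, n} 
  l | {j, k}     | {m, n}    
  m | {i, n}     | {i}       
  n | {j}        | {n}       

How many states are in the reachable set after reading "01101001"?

Start in {i}.
Read '0': {i} → {m, n}.
Read '1': {m, n} → {i, n}.
Read '1': {i, n} → {k, n}.
Read '0': {k, n} → {j}.
Read '1': {j} → {j, k, l}.
Read '0': {j, k, l} → {j, k, l, m}.
Read '0': {j, k, l, m} → {i, j, k, l, m, n}.
Read '1': {i, j, k, l, m, n} → {i, j, k, l, m, n}.
That set has 6 states.

6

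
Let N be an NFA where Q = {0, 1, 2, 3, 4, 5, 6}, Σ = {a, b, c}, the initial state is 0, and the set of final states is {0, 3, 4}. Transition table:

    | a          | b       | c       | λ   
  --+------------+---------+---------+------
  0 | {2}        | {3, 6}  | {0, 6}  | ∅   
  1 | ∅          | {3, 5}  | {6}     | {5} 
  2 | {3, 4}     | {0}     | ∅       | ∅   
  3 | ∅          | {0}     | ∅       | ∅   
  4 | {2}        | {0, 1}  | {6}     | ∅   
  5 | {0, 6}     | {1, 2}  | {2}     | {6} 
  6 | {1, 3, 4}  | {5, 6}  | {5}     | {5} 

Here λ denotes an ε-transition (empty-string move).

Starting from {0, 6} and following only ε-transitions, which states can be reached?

{0, 5, 6}

Begin with {0, 6}.
ε-move 6 → 5; add 5.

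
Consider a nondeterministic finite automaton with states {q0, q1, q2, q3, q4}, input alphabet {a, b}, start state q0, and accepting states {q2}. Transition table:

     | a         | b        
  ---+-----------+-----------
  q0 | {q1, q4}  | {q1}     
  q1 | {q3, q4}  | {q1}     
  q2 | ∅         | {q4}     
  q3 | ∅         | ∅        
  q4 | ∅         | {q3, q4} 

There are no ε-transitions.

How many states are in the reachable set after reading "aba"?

2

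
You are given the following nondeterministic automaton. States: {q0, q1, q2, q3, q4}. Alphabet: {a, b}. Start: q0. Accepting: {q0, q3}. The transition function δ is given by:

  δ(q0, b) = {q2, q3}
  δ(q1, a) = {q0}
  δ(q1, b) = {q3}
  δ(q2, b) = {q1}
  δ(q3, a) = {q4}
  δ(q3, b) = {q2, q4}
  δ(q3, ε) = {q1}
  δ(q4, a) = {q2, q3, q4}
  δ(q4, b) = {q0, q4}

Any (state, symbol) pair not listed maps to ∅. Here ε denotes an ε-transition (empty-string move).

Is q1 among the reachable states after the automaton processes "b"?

Start in {q0}.
Read 'b': {q0} → {q1, q2, q3}.
State q1 is in {q1, q2, q3}.

Yes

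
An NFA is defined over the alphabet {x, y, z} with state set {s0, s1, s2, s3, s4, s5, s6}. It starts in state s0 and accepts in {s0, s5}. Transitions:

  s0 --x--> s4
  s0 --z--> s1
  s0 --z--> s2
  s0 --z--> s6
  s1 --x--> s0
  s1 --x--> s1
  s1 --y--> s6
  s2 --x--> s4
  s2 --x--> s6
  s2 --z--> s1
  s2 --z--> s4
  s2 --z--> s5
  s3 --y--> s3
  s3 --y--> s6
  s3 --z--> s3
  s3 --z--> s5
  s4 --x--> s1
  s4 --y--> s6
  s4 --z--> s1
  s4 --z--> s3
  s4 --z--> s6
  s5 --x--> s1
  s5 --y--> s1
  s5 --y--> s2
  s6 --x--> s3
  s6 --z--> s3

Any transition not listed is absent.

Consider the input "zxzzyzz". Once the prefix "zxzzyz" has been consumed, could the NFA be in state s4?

Yes

Start in {s0}.
Read 'z': {s0} → {s1, s2, s6}.
Read 'x': {s1, s2, s6} → {s0, s1, s3, s4, s6}.
Read 'z': {s0, s1, s3, s4, s6} → {s1, s2, s3, s5, s6}.
Read 'z': {s1, s2, s3, s5, s6} → {s1, s3, s4, s5}.
Read 'y': {s1, s3, s4, s5} → {s1, s2, s3, s6}.
Read 'z': {s1, s2, s3, s6} → {s1, s3, s4, s5}.
State s4 is in {s1, s3, s4, s5}.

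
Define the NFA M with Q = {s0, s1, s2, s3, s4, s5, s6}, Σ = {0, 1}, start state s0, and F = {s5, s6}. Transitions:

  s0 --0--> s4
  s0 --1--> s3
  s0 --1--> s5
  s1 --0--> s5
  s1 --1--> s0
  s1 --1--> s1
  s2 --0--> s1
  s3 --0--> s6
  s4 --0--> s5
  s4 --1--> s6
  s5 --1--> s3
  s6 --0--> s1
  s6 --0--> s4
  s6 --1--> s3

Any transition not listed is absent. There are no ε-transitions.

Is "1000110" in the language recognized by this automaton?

Start in {s0}.
Read '1': {s0} → {s3, s5}.
Read '0': {s3, s5} → {s6}.
Read '0': {s6} → {s1, s4}.
Read '0': {s1, s4} → {s5}.
Read '1': {s5} → {s3}.
Read '1': {s3} → ∅.
The set is empty and remains empty for the remaining 1 symbol.
The final set ∅ contains no accepting state.

No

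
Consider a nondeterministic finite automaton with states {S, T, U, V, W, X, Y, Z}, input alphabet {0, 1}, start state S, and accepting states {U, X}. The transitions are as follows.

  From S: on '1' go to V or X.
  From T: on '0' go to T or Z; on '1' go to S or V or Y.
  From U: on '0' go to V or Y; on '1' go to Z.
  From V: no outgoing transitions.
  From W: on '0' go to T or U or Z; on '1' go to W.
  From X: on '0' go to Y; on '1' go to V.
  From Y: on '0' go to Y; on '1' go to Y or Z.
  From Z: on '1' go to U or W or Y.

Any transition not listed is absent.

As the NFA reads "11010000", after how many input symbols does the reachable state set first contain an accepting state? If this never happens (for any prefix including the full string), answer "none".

Start in {S}.
Read '1': {S} → {V, X}.
None of the earlier sets intersect F, but {V, X} does.

1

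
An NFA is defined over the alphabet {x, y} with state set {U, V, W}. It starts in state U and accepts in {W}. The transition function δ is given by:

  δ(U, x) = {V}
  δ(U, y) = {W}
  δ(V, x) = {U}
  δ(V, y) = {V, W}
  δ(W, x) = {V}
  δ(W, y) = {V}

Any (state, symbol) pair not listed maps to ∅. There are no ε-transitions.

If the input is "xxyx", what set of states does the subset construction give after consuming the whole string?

{V}

Start in {U}.
Read 'x': {U} → {V}.
Read 'x': {V} → {U}.
Read 'y': {U} → {W}.
Read 'x': {W} → {V}.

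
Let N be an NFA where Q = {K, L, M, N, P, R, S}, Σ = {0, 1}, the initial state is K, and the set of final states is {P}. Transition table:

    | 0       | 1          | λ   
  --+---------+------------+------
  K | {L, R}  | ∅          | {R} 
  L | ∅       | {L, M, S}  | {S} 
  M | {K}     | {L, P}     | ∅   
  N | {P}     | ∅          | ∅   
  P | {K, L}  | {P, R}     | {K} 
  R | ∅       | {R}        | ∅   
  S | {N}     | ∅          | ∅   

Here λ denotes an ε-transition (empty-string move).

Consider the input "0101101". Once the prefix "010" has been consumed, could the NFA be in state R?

Yes

Start: ε-closure({K}) = {K, R}.
Read '0': K→{L, R}, R→∅; union {L, R}; ε-closure = {L, R, S}.
Read '1': L→{L, M, S}, R→{R}, S→∅; now {L, M, R, S}.
Read '0': L→∅, M→{K}, R→∅, S→{N}; union {K, N}; ε-closure = {K, N, R}.
State R is in {K, N, R}.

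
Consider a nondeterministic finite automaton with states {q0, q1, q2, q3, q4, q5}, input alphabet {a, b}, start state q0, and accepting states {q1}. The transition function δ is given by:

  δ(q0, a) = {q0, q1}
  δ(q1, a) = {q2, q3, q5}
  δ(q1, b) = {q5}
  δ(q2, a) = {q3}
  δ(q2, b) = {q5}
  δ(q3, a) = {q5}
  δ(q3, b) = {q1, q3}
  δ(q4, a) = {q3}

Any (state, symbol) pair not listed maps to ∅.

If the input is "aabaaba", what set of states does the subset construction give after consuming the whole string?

{q2, q3, q5}

Start in {q0}.
Read 'a': q0→{q0, q1}; now {q0, q1}.
Read 'a': q0→{q0, q1}, q1→{q2, q3, q5}; now {q0, q1, q2, q3, q5}.
Read 'b': q0→∅, q1→{q5}, q2→{q5}, q3→{q1, q3}, q5→∅; now {q1, q3, q5}.
Read 'a': q1→{q2, q3, q5}, q3→{q5}, q5→∅; now {q2, q3, q5}.
Read 'a': q2→{q3}, q3→{q5}, q5→∅; now {q3, q5}.
Read 'b': q3→{q1, q3}, q5→∅; now {q1, q3}.
Read 'a': q1→{q2, q3, q5}, q3→{q5}; now {q2, q3, q5}.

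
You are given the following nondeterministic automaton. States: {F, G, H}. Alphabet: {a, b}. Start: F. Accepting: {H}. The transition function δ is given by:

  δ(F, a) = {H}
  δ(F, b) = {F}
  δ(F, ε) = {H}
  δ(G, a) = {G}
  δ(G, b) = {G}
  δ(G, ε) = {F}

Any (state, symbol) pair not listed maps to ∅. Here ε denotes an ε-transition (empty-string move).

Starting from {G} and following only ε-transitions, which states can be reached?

{F, G, H}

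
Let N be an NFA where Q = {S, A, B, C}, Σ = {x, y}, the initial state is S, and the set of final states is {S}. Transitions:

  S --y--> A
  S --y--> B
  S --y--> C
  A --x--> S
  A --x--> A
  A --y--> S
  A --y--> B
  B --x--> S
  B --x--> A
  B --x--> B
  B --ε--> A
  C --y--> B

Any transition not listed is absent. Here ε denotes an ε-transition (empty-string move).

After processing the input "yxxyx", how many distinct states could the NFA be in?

3

Start in {S}.
Read 'y': S→{A, B, C}; now {A, B, C}.
Read 'x': A→{S, A}, B→{S, A, B}, C→∅; now {S, A, B}.
Read 'x': S→∅, A→{S, A}, B→{S, A, B}; now {S, A, B}.
Read 'y': S→{A, B, C}, A→{S, B}, B→∅; now {S, A, B, C}.
Read 'x': S→∅, A→{S, A}, B→{S, A, B}, C→∅; now {S, A, B}.
That set has 3 states.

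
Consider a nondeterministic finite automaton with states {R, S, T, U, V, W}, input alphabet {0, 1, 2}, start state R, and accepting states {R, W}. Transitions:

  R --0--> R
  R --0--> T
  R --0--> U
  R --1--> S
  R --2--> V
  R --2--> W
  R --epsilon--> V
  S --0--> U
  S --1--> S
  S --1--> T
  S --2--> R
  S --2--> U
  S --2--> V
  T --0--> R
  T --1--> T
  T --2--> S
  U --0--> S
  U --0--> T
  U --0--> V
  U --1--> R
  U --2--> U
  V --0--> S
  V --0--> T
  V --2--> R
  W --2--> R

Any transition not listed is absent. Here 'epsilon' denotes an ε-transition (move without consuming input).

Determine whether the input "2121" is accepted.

Yes

Start: ε-closure({R}) = {R, V}.
Read '2': R→{V, W}, V→{R}; now {R, V, W}.
Read '1': R→{S}, V→∅, W→∅; now {S}.
Read '2': S→{R, U, V}; now {R, U, V}.
Read '1': R→{S}, U→{R}, V→∅; union {R, S}; ε-closure = {R, S, V}.
The final set {R, S, V} contains the accepting state R.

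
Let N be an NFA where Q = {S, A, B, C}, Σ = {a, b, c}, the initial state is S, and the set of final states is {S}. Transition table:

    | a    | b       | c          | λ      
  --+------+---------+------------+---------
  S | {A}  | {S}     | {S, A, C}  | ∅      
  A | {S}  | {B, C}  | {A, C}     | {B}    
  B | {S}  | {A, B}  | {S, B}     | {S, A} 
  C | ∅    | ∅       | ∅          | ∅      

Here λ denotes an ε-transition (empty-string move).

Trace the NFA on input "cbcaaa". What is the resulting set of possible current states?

Start in {S}.
Read 'c': {S} → {S, A, B, C}.
Read 'b': {S, A, B, C} → {S, A, B, C}.
Read 'c': {S, A, B, C} → {S, A, B, C}.
Read 'a': {S, A, B, C} → {S, A, B}.
Read 'a': {S, A, B} → {S, A, B}.
Read 'a': {S, A, B} → {S, A, B}.

{S, A, B}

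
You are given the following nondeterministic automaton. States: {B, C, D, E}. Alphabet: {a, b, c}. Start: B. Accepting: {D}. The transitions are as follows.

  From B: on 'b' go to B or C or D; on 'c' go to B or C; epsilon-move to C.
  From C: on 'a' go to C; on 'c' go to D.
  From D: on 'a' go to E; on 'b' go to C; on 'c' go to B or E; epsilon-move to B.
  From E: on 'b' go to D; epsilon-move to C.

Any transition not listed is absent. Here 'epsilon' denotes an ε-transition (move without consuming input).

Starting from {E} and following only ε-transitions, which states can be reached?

Begin with {E}.
ε-move E → C; add C.

{C, E}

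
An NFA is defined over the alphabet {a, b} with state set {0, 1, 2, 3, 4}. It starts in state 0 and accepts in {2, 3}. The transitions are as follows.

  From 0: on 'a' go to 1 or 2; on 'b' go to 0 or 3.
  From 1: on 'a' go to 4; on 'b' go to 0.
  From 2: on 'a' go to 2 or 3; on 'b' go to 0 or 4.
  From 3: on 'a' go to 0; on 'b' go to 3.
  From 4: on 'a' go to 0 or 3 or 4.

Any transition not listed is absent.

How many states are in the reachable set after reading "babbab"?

3

Start in {0}.
Read 'b': 0→{0, 3}; now {0, 3}.
Read 'a': 0→{1, 2}, 3→{0}; now {0, 1, 2}.
Read 'b': 0→{0, 3}, 1→{0}, 2→{0, 4}; now {0, 3, 4}.
Read 'b': 0→{0, 3}, 3→{3}, 4→∅; now {0, 3}.
Read 'a': 0→{1, 2}, 3→{0}; now {0, 1, 2}.
Read 'b': 0→{0, 3}, 1→{0}, 2→{0, 4}; now {0, 3, 4}.
That set has 3 states.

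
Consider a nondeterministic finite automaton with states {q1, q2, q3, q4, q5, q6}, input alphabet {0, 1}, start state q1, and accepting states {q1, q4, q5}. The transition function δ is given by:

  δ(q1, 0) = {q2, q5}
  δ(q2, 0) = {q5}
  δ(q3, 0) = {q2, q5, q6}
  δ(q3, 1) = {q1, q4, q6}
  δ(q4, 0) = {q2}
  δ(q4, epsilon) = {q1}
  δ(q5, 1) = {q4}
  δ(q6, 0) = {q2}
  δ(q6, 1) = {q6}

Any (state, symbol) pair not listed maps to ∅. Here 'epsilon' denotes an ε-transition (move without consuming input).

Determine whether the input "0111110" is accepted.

Start in {q1}.
Read '0': q1→{q2, q5}; now {q2, q5}.
Read '1': q2→∅, q5→{q4}; union {q4}; ε-closure = {q1, q4}.
Read '1': q1→∅, q4→∅; now ∅.
The set is empty and remains empty for the remaining 4 symbols.
The final set ∅ contains no accepting state.

No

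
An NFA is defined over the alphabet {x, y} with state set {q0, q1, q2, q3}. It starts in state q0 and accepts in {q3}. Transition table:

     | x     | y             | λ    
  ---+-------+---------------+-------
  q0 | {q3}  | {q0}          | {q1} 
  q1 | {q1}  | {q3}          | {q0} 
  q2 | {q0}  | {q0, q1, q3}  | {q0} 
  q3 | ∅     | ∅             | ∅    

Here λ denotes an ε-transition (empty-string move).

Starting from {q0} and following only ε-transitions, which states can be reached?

Begin with {q0}.
ε-move q0 → q1; add q1.

{q0, q1}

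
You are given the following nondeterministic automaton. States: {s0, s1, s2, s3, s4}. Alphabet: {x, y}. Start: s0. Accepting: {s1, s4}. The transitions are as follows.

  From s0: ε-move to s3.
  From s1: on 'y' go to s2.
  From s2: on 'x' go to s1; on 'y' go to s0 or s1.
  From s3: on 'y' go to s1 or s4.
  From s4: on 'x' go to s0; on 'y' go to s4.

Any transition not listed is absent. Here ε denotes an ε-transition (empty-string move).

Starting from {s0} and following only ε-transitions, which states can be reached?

{s0, s3}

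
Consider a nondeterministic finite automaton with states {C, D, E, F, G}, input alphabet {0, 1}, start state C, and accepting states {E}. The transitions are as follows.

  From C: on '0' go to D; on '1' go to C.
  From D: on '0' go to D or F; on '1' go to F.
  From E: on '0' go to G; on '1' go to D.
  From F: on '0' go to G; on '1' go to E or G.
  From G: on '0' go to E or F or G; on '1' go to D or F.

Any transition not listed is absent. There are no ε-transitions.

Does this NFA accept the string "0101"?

No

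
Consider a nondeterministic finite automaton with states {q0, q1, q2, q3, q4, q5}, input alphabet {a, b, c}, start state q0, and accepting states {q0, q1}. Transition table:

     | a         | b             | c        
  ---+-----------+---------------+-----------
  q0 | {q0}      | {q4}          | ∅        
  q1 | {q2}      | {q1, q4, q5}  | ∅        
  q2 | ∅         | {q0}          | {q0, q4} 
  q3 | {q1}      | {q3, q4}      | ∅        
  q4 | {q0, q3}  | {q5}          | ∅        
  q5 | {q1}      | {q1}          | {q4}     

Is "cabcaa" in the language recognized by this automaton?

No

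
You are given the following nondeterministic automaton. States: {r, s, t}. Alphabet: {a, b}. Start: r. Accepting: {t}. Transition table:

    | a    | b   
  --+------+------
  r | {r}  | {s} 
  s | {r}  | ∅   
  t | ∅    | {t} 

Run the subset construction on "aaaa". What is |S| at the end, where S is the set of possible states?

1

Start in {r}.
Read 'a': r→{r}; now {r}.
Read 'a': r→{r}; now {r}.
Read 'a': r→{r}; now {r}.
Read 'a': r→{r}; now {r}.
That set has 1 state.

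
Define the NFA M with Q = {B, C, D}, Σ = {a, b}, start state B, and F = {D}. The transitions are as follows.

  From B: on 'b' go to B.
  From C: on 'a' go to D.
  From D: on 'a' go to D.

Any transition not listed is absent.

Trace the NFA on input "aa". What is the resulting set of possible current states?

Start in {B}.
Read 'a': {B} → ∅.
The set is empty and remains empty for the remaining 1 symbol.

∅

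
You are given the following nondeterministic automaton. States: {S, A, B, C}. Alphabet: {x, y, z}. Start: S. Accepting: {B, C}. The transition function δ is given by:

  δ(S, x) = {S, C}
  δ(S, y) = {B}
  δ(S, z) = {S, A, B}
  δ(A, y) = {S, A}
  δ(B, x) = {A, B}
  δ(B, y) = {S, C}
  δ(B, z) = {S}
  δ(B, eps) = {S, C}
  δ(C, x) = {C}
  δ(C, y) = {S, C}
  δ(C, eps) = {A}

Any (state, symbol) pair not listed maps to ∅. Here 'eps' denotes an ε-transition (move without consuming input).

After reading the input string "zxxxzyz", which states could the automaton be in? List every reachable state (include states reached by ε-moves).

{S, A, B, C}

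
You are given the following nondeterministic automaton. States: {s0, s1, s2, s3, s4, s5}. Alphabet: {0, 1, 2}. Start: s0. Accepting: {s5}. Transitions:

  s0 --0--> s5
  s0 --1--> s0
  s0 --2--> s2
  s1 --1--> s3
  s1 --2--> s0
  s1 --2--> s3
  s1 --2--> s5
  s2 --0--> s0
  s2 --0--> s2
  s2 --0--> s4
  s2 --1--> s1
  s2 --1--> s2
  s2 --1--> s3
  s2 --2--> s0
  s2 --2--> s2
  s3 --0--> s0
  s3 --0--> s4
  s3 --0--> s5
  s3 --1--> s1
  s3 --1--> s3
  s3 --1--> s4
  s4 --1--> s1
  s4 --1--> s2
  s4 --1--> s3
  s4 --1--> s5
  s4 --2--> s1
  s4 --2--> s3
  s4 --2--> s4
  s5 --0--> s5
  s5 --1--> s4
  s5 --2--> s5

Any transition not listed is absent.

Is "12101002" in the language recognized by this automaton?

Yes

Start in {s0}.
Read '1': {s0} → {s0}.
Read '2': {s0} → {s2}.
Read '1': {s2} → {s1, s2, s3}.
Read '0': {s1, s2, s3} → {s0, s2, s4, s5}.
Read '1': {s0, s2, s4, s5} → {s0, s1, s2, s3, s4, s5}.
Read '0': {s0, s1, s2, s3, s4, s5} → {s0, s2, s4, s5}.
Read '0': {s0, s2, s4, s5} → {s0, s2, s4, s5}.
Read '2': {s0, s2, s4, s5} → {s0, s1, s2, s3, s4, s5}.
The final set {s0, s1, s2, s3, s4, s5} contains the accepting state s5.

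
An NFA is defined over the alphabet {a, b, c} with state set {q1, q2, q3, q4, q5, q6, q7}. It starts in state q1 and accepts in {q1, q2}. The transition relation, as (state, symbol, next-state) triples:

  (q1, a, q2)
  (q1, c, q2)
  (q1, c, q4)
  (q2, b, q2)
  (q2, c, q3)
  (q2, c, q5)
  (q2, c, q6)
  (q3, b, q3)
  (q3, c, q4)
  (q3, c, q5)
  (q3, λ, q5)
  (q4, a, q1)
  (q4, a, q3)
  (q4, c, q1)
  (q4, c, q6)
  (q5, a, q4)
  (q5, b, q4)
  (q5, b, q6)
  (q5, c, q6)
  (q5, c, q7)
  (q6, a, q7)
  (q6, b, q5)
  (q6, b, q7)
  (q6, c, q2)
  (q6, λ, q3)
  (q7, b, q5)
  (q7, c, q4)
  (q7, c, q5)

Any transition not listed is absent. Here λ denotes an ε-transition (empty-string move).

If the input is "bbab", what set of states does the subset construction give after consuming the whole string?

∅

Start in {q1}.
Read 'b': q1→∅; now ∅.
The set is empty and remains empty for the remaining 3 symbols.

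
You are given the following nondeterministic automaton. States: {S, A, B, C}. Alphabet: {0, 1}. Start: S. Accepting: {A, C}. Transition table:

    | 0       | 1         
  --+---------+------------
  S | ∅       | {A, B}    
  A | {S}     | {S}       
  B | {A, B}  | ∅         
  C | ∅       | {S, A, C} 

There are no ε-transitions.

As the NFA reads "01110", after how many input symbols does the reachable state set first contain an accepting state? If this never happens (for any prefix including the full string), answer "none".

none

Start in {S}.
Read '0': S→∅; now ∅.
The set is empty and remains empty for the remaining 4 symbols.
No reachable set along the way intersects F.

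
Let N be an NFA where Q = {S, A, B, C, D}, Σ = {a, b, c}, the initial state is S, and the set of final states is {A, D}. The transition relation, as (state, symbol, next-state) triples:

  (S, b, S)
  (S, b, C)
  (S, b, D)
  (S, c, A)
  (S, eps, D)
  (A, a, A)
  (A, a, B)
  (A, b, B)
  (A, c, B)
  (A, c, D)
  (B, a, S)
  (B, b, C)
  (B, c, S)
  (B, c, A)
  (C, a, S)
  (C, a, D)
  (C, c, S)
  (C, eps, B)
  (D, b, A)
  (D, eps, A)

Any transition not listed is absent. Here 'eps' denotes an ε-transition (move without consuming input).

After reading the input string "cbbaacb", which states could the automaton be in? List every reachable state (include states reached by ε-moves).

Start: ε-closure({S}) = {S, A, D}.
Read 'c': {S, A, D} → {A, B, D}.
Read 'b': {A, B, D} → {A, B, C}.
Read 'b': {A, B, C} → {B, C}.
Read 'a': {B, C} → {S, A, D}.
Read 'a': {S, A, D} → {A, B}.
Read 'c': {A, B} → {S, A, B, D}.
Read 'b': {S, A, B, D} → {S, A, B, C, D}.

{S, A, B, C, D}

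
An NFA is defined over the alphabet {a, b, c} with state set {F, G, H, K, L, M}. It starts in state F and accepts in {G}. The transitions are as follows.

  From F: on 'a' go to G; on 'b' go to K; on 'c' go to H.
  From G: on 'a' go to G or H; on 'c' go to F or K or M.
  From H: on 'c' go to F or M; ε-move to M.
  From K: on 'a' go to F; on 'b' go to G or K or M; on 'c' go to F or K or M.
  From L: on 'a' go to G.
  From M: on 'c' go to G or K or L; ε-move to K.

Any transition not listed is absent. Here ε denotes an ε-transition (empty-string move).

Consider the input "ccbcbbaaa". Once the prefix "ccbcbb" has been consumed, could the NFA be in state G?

Yes

Start in {F}.
Read 'c': {F} → {H, K, M}.
Read 'c': {H, K, M} → {F, G, K, L, M}.
Read 'b': {F, G, K, L, M} → {G, K, M}.
Read 'c': {G, K, M} → {F, G, K, L, M}.
Read 'b': {F, G, K, L, M} → {G, K, M}.
Read 'b': {G, K, M} → {G, K, M}.
State G is in {G, K, M}.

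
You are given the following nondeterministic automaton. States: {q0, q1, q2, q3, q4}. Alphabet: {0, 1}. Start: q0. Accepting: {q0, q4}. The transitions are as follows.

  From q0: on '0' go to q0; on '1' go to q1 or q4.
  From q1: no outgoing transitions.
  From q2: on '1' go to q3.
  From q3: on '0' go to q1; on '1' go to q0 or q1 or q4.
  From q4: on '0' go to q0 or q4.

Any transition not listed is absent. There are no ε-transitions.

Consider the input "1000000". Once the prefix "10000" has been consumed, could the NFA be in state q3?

Start in {q0}.
Read '1': {q0} → {q1, q4}.
Read '0': {q1, q4} → {q0, q4}.
Read '0': {q0, q4} → {q0, q4}.
Read '0': {q0, q4} → {q0, q4}.
Read '0': {q0, q4} → {q0, q4}.
State q3 is not in {q0, q4}.

No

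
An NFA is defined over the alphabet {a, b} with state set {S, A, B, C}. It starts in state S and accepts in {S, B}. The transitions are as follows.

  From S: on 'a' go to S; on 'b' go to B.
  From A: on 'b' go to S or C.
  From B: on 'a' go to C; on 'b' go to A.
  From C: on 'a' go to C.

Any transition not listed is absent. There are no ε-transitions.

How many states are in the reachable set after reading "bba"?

0

Start in {S}.
Read 'b': S→{B}; now {B}.
Read 'b': B→{A}; now {A}.
Read 'a': A→∅; now ∅.
That set has 0 states.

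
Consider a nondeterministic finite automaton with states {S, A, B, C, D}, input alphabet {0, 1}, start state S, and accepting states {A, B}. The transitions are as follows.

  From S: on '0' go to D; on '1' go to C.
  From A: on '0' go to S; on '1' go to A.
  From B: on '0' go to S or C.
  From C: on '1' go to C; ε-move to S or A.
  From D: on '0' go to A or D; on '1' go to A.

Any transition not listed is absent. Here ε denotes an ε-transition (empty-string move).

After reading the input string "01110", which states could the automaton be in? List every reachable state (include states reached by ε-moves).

{S}

Start in {S}.
Read '0': S→{D}; now {D}.
Read '1': D→{A}; now {A}.
Read '1': A→{A}; now {A}.
Read '1': A→{A}; now {A}.
Read '0': A→{S}; now {S}.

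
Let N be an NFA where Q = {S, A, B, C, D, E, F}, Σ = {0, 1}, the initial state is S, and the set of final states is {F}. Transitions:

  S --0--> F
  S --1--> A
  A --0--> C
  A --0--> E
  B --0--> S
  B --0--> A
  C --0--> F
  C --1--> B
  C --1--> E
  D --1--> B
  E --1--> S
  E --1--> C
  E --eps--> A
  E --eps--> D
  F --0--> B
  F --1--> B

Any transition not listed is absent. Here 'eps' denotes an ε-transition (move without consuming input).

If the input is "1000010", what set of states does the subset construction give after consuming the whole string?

{S, A, C, D, E, F}

Start in {S}.
Read '1': {S} → {A}.
Read '0': {A} → {A, C, D, E}.
Read '0': {A, C, D, E} → {A, C, D, E, F}.
Read '0': {A, C, D, E, F} → {A, B, C, D, E, F}.
Read '0': {A, B, C, D, E, F} → {S, A, B, C, D, E, F}.
Read '1': {S, A, B, C, D, E, F} → {S, A, B, C, D, E}.
Read '0': {S, A, B, C, D, E} → {S, A, C, D, E, F}.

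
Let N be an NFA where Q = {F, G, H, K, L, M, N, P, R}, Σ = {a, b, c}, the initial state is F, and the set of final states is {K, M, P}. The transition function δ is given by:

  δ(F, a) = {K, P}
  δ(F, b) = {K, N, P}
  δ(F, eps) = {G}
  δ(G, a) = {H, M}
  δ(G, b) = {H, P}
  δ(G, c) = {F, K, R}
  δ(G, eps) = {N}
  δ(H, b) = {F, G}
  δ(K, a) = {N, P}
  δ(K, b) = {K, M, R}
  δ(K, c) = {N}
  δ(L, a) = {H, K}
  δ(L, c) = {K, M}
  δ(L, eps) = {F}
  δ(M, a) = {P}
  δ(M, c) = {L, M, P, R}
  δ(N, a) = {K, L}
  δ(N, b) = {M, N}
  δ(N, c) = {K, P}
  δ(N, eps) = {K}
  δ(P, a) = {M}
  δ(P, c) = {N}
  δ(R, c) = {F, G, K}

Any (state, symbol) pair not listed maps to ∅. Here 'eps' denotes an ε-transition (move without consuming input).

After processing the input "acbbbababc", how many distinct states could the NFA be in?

Start: ε-closure({F}) = {F, G, K, N}.
Read 'a': F→{K, P}, G→{H, M}, K→{N, P}, N→{K, L}; union {H, K, L, M, N, P}; ε-closure = {F, G, H, K, L, M, N, P}.
Read 'c': F→∅, G→{F, K, R}, H→∅, K→{N}, L→{K, M}, M→{L, M, P, R}, N→{K, P}, P→{N}; union {F, K, L, M, N, P, R}; ε-closure = {F, G, K, L, M, N, P, R}.
Read 'b': F→{K, N, P}, G→{H, P}, K→{K, M, R}, L→∅, M→∅, N→{M, N}, P→∅, R→∅; now {H, K, M, N, P, R}.
Read 'b': H→{F, G}, K→{K, M, R}, M→∅, N→{M, N}, P→∅, R→∅; now {F, G, K, M, N, R}.
Read 'b': F→{K, N, P}, G→{H, P}, K→{K, M, R}, M→∅, N→{M, N}, R→∅; now {H, K, M, N, P, R}.
Read 'a': H→∅, K→{N, P}, M→{P}, N→{K, L}, P→{M}, R→∅; union {K, L, M, N, P}; ε-closure = {F, G, K, L, M, N, P}.
Read 'b': F→{K, N, P}, G→{H, P}, K→{K, M, R}, L→∅, M→∅, N→{M, N}, P→∅; now {H, K, M, N, P, R}.
Read 'a': H→∅, K→{N, P}, M→{P}, N→{K, L}, P→{M}, R→∅; union {K, L, M, N, P}; ε-closure = {F, G, K, L, M, N, P}.
Read 'b': F→{K, N, P}, G→{H, P}, K→{K, M, R}, L→∅, M→∅, N→{M, N}, P→∅; now {H, K, M, N, P, R}.
Read 'c': H→∅, K→{N}, M→{L, M, P, R}, N→{K, P}, P→{N}, R→{F, G, K}; now {F, G, K, L, M, N, P, R}.
That set has 8 states.

8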